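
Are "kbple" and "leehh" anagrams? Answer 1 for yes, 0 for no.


Strings: "kbple", "leehh"
Sorted first:  beklp
Sorted second: eehhl
Differ at position 0: 'b' vs 'e' => not anagrams

0


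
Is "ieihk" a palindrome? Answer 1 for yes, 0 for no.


Input: ieihk
Reversed: khiei
  Compare pos 0 ('i') with pos 4 ('k'): MISMATCH
  Compare pos 1 ('e') with pos 3 ('h'): MISMATCH
Result: not a palindrome

0


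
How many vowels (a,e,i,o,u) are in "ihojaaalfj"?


Input: ihojaaalfj
Checking each character:
  'i' at position 0: vowel (running total: 1)
  'h' at position 1: consonant
  'o' at position 2: vowel (running total: 2)
  'j' at position 3: consonant
  'a' at position 4: vowel (running total: 3)
  'a' at position 5: vowel (running total: 4)
  'a' at position 6: vowel (running total: 5)
  'l' at position 7: consonant
  'f' at position 8: consonant
  'j' at position 9: consonant
Total vowels: 5

5


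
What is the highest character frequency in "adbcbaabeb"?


Input: adbcbaabeb
Character counts:
  'a': 3
  'b': 4
  'c': 1
  'd': 1
  'e': 1
Maximum frequency: 4

4


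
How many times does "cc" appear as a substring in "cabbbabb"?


Searching for "cc" in "cabbbabb"
Scanning each position:
  Position 0: "ca" => no
  Position 1: "ab" => no
  Position 2: "bb" => no
  Position 3: "bb" => no
  Position 4: "ba" => no
  Position 5: "ab" => no
  Position 6: "bb" => no
Total occurrences: 0

0


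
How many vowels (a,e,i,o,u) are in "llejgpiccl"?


Input: llejgpiccl
Checking each character:
  'l' at position 0: consonant
  'l' at position 1: consonant
  'e' at position 2: vowel (running total: 1)
  'j' at position 3: consonant
  'g' at position 4: consonant
  'p' at position 5: consonant
  'i' at position 6: vowel (running total: 2)
  'c' at position 7: consonant
  'c' at position 8: consonant
  'l' at position 9: consonant
Total vowels: 2

2


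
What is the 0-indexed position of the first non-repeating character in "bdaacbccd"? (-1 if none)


Input: bdaacbccd
Character frequencies:
  'a': 2
  'b': 2
  'c': 3
  'd': 2
Scanning left to right for freq == 1:
  Position 0 ('b'): freq=2, skip
  Position 1 ('d'): freq=2, skip
  Position 2 ('a'): freq=2, skip
  Position 3 ('a'): freq=2, skip
  Position 4 ('c'): freq=3, skip
  Position 5 ('b'): freq=2, skip
  Position 6 ('c'): freq=3, skip
  Position 7 ('c'): freq=3, skip
  Position 8 ('d'): freq=2, skip
  No unique character found => answer = -1

-1


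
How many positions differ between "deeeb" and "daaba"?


Comparing "deeeb" and "daaba" position by position:
  Position 0: 'd' vs 'd' => same
  Position 1: 'e' vs 'a' => DIFFER
  Position 2: 'e' vs 'a' => DIFFER
  Position 3: 'e' vs 'b' => DIFFER
  Position 4: 'b' vs 'a' => DIFFER
Positions that differ: 4

4


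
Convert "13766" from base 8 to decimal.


Input: "13766" in base 8
Positional expansion:
  Digit '1' (value 1) x 8^4 = 4096
  Digit '3' (value 3) x 8^3 = 1536
  Digit '7' (value 7) x 8^2 = 448
  Digit '6' (value 6) x 8^1 = 48
  Digit '6' (value 6) x 8^0 = 6
Sum = 6134

6134


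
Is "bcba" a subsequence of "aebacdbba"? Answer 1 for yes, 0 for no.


Check if "bcba" is a subsequence of "aebacdbba"
Greedy scan:
  Position 0 ('a'): no match needed
  Position 1 ('e'): no match needed
  Position 2 ('b'): matches sub[0] = 'b'
  Position 3 ('a'): no match needed
  Position 4 ('c'): matches sub[1] = 'c'
  Position 5 ('d'): no match needed
  Position 6 ('b'): matches sub[2] = 'b'
  Position 7 ('b'): no match needed
  Position 8 ('a'): matches sub[3] = 'a'
All 4 characters matched => is a subsequence

1


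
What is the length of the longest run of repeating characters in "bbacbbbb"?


Input: "bbacbbbb"
Scanning for longest run:
  Position 1 ('b'): continues run of 'b', length=2
  Position 2 ('a'): new char, reset run to 1
  Position 3 ('c'): new char, reset run to 1
  Position 4 ('b'): new char, reset run to 1
  Position 5 ('b'): continues run of 'b', length=2
  Position 6 ('b'): continues run of 'b', length=3
  Position 7 ('b'): continues run of 'b', length=4
Longest run: 'b' with length 4

4


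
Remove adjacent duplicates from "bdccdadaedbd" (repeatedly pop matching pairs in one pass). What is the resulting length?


Input: bdccdadaedbd
Stack-based adjacent duplicate removal:
  Read 'b': push. Stack: b
  Read 'd': push. Stack: bd
  Read 'c': push. Stack: bdc
  Read 'c': matches stack top 'c' => pop. Stack: bd
  Read 'd': matches stack top 'd' => pop. Stack: b
  Read 'a': push. Stack: ba
  Read 'd': push. Stack: bad
  Read 'a': push. Stack: bada
  Read 'e': push. Stack: badae
  Read 'd': push. Stack: badaed
  Read 'b': push. Stack: badaedb
  Read 'd': push. Stack: badaedbd
Final stack: "badaedbd" (length 8)

8


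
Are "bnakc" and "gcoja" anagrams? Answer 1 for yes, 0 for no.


Strings: "bnakc", "gcoja"
Sorted first:  abckn
Sorted second: acgjo
Differ at position 1: 'b' vs 'c' => not anagrams

0


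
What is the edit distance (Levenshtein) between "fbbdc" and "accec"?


Computing edit distance: "fbbdc" -> "accec"
DP table:
           a    c    c    e    c
      0    1    2    3    4    5
  f   1    1    2    3    4    5
  b   2    2    2    3    4    5
  b   3    3    3    3    4    5
  d   4    4    4    4    4    5
  c   5    5    4    4    5    4
Edit distance = dp[5][5] = 4

4


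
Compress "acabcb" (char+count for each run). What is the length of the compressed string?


Input: acabcb
Runs:
  'a' x 1 => "a1"
  'c' x 1 => "c1"
  'a' x 1 => "a1"
  'b' x 1 => "b1"
  'c' x 1 => "c1"
  'b' x 1 => "b1"
Compressed: "a1c1a1b1c1b1"
Compressed length: 12

12


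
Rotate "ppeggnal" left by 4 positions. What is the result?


Input: "ppeggnal", rotate left by 4
First 4 characters: "ppeg"
Remaining characters: "gnal"
Concatenate remaining + first: "gnal" + "ppeg" = "gnalppeg"

gnalppeg


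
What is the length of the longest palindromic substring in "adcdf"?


Input: "adcdf"
Checking substrings for palindromes:
  [1:4] "dcd" (len 3) => palindrome
Longest palindromic substring: "dcd" with length 3

3


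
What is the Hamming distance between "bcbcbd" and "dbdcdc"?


Comparing "bcbcbd" and "dbdcdc" position by position:
  Position 0: 'b' vs 'd' => differ
  Position 1: 'c' vs 'b' => differ
  Position 2: 'b' vs 'd' => differ
  Position 3: 'c' vs 'c' => same
  Position 4: 'b' vs 'd' => differ
  Position 5: 'd' vs 'c' => differ
Total differences (Hamming distance): 5

5


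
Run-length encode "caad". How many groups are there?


Input: caad
Scanning for consecutive runs:
  Group 1: 'c' x 1 (positions 0-0)
  Group 2: 'a' x 2 (positions 1-2)
  Group 3: 'd' x 1 (positions 3-3)
Total groups: 3

3


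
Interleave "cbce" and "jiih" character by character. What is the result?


Interleaving "cbce" and "jiih":
  Position 0: 'c' from first, 'j' from second => "cj"
  Position 1: 'b' from first, 'i' from second => "bi"
  Position 2: 'c' from first, 'i' from second => "ci"
  Position 3: 'e' from first, 'h' from second => "eh"
Result: cjbicieh

cjbicieh


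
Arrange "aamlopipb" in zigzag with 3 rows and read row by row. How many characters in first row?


Zigzag "aamlopipb" into 3 rows:
Placing characters:
  'a' => row 0
  'a' => row 1
  'm' => row 2
  'l' => row 1
  'o' => row 0
  'p' => row 1
  'i' => row 2
  'p' => row 1
  'b' => row 0
Rows:
  Row 0: "aob"
  Row 1: "alpp"
  Row 2: "mi"
First row length: 3

3


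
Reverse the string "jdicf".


Input: jdicf
Reading characters right to left:
  Position 4: 'f'
  Position 3: 'c'
  Position 2: 'i'
  Position 1: 'd'
  Position 0: 'j'
Reversed: fcidj

fcidj


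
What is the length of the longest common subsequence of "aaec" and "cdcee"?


LCS of "aaec" and "cdcee"
DP table:
           c    d    c    e    e
      0    0    0    0    0    0
  a   0    0    0    0    0    0
  a   0    0    0    0    0    0
  e   0    0    0    0    1    1
  c   0    1    1    1    1    1
LCS length = dp[4][5] = 1

1


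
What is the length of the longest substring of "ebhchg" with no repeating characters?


Input: "ebhchg"
Sliding window (track last position of each char):
  Position 0 ('e'): window [0,0] length 1 -- new best
  Position 1 ('b'): window [0,1] length 2 -- new best
  Position 2 ('h'): window [0,2] length 3 -- new best
  Position 3 ('c'): window [0,3] length 4 -- new best
  Position 4 ('h'): repeat (last at 2), move window start to 3
  Position 4 ('h'): window [3,4] length 2
  Position 5 ('g'): window [3,5] length 3
Longest substring with no repeats: "ebhc" with length 4

4


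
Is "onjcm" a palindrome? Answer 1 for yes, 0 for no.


Input: onjcm
Reversed: mcjno
  Compare pos 0 ('o') with pos 4 ('m'): MISMATCH
  Compare pos 1 ('n') with pos 3 ('c'): MISMATCH
Result: not a palindrome

0


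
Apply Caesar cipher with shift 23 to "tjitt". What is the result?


Caesar cipher: shift "tjitt" by 23
  't' (pos 19) + 23 = pos 16 = 'q'
  'j' (pos 9) + 23 = pos 6 = 'g'
  'i' (pos 8) + 23 = pos 5 = 'f'
  't' (pos 19) + 23 = pos 16 = 'q'
  't' (pos 19) + 23 = pos 16 = 'q'
Result: qgfqq

qgfqq


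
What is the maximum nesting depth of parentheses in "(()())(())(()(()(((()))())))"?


Input: "(()())(())(()(()(((()))())))"
Tracking depth:
  Position 0 '(': depth becomes 1
  Position 1 '(': depth becomes 2
  Position 2 ')': depth becomes 1
  Position 3 '(': depth becomes 2
  Position 4 ')': depth becomes 1
  Position 5 ')': depth becomes 0
  Position 6 '(': depth becomes 1
  Position 7 '(': depth becomes 2
  Position 8 ')': depth becomes 1
  Position 9 ')': depth becomes 0
  Position 10 '(': depth becomes 1
  Position 11 '(': depth becomes 2
  Position 12 ')': depth becomes 1
  Position 13 '(': depth becomes 2
  Position 14 '(': depth becomes 3
  Position 15 ')': depth becomes 2
  Position 16 '(': depth becomes 3
  Position 17 '(': depth becomes 4
  Position 18 '(': depth becomes 5
  Position 19 '(': depth becomes 6
  Position 20 ')': depth becomes 5
  Position 21 ')': depth becomes 4
  Position 22 ')': depth becomes 3
  Position 23 '(': depth becomes 4
  Position 24 ')': depth becomes 3
  Position 25 ')': depth becomes 2
  Position 26 ')': depth becomes 1
  Position 27 ')': depth becomes 0
Maximum depth reached: 6

6


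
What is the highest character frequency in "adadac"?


Input: adadac
Character counts:
  'a': 3
  'c': 1
  'd': 2
Maximum frequency: 3

3


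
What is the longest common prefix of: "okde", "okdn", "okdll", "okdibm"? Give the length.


Words: okde, okdn, okdll, okdibm
  Position 0: all 'o' => match
  Position 1: all 'k' => match
  Position 2: all 'd' => match
  Position 3: ('e', 'n', 'l', 'i') => mismatch, stop
LCP = "okd" (length 3)

3


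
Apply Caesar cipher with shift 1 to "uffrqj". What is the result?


Caesar cipher: shift "uffrqj" by 1
  'u' (pos 20) + 1 = pos 21 = 'v'
  'f' (pos 5) + 1 = pos 6 = 'g'
  'f' (pos 5) + 1 = pos 6 = 'g'
  'r' (pos 17) + 1 = pos 18 = 's'
  'q' (pos 16) + 1 = pos 17 = 'r'
  'j' (pos 9) + 1 = pos 10 = 'k'
Result: vggsrk

vggsrk


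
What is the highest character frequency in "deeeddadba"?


Input: deeeddadba
Character counts:
  'a': 2
  'b': 1
  'd': 4
  'e': 3
Maximum frequency: 4

4


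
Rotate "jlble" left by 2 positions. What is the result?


Input: "jlble", rotate left by 2
First 2 characters: "jl"
Remaining characters: "ble"
Concatenate remaining + first: "ble" + "jl" = "blejl"

blejl


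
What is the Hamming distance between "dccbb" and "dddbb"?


Comparing "dccbb" and "dddbb" position by position:
  Position 0: 'd' vs 'd' => same
  Position 1: 'c' vs 'd' => differ
  Position 2: 'c' vs 'd' => differ
  Position 3: 'b' vs 'b' => same
  Position 4: 'b' vs 'b' => same
Total differences (Hamming distance): 2

2


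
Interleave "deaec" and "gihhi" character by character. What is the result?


Interleaving "deaec" and "gihhi":
  Position 0: 'd' from first, 'g' from second => "dg"
  Position 1: 'e' from first, 'i' from second => "ei"
  Position 2: 'a' from first, 'h' from second => "ah"
  Position 3: 'e' from first, 'h' from second => "eh"
  Position 4: 'c' from first, 'i' from second => "ci"
Result: dgeiahehci

dgeiahehci


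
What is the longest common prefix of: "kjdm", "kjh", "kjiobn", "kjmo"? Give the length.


Words: kjdm, kjh, kjiobn, kjmo
  Position 0: all 'k' => match
  Position 1: all 'j' => match
  Position 2: ('d', 'h', 'i', 'm') => mismatch, stop
LCP = "kj" (length 2)

2


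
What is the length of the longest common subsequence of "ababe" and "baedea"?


LCS of "ababe" and "baedea"
DP table:
           b    a    e    d    e    a
      0    0    0    0    0    0    0
  a   0    0    1    1    1    1    1
  b   0    1    1    1    1    1    1
  a   0    1    2    2    2    2    2
  b   0    1    2    2    2    2    2
  e   0    1    2    3    3    3    3
LCS length = dp[5][6] = 3

3


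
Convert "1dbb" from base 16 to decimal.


Input: "1dbb" in base 16
Positional expansion:
  Digit '1' (value 1) x 16^3 = 4096
  Digit 'd' (value 13) x 16^2 = 3328
  Digit 'b' (value 11) x 16^1 = 176
  Digit 'b' (value 11) x 16^0 = 11
Sum = 7611

7611


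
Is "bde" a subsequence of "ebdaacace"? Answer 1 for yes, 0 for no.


Check if "bde" is a subsequence of "ebdaacace"
Greedy scan:
  Position 0 ('e'): no match needed
  Position 1 ('b'): matches sub[0] = 'b'
  Position 2 ('d'): matches sub[1] = 'd'
  Position 3 ('a'): no match needed
  Position 4 ('a'): no match needed
  Position 5 ('c'): no match needed
  Position 6 ('a'): no match needed
  Position 7 ('c'): no match needed
  Position 8 ('e'): matches sub[2] = 'e'
All 3 characters matched => is a subsequence

1


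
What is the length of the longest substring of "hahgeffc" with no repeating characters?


Input: "hahgeffc"
Sliding window (track last position of each char):
  Position 0 ('h'): window [0,0] length 1 -- new best
  Position 1 ('a'): window [0,1] length 2 -- new best
  Position 2 ('h'): repeat (last at 0), move window start to 1
  Position 2 ('h'): window [1,2] length 2
  Position 3 ('g'): window [1,3] length 3 -- new best
  Position 4 ('e'): window [1,4] length 4 -- new best
  Position 5 ('f'): window [1,5] length 5 -- new best
  Position 6 ('f'): repeat (last at 5), move window start to 6
  Position 6 ('f'): window [6,6] length 1
  Position 7 ('c'): window [6,7] length 2
Longest substring with no repeats: "ahgef" with length 5

5


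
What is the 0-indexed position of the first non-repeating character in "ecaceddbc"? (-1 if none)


Input: ecaceddbc
Character frequencies:
  'a': 1
  'b': 1
  'c': 3
  'd': 2
  'e': 2
Scanning left to right for freq == 1:
  Position 0 ('e'): freq=2, skip
  Position 1 ('c'): freq=3, skip
  Position 2 ('a'): unique! => answer = 2

2


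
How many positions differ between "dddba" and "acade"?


Comparing "dddba" and "acade" position by position:
  Position 0: 'd' vs 'a' => DIFFER
  Position 1: 'd' vs 'c' => DIFFER
  Position 2: 'd' vs 'a' => DIFFER
  Position 3: 'b' vs 'd' => DIFFER
  Position 4: 'a' vs 'e' => DIFFER
Positions that differ: 5

5


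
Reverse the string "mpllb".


Input: mpllb
Reading characters right to left:
  Position 4: 'b'
  Position 3: 'l'
  Position 2: 'l'
  Position 1: 'p'
  Position 0: 'm'
Reversed: bllpm

bllpm


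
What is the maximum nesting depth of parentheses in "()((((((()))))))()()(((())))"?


Input: "()((((((()))))))()()(((())))"
Tracking depth:
  Position 0 '(': depth becomes 1
  Position 1 ')': depth becomes 0
  Position 2 '(': depth becomes 1
  Position 3 '(': depth becomes 2
  Position 4 '(': depth becomes 3
  Position 5 '(': depth becomes 4
  Position 6 '(': depth becomes 5
  Position 7 '(': depth becomes 6
  Position 8 '(': depth becomes 7
  Position 9 ')': depth becomes 6
  Position 10 ')': depth becomes 5
  Position 11 ')': depth becomes 4
  Position 12 ')': depth becomes 3
  Position 13 ')': depth becomes 2
  Position 14 ')': depth becomes 1
  Position 15 ')': depth becomes 0
  Position 16 '(': depth becomes 1
  Position 17 ')': depth becomes 0
  Position 18 '(': depth becomes 1
  Position 19 ')': depth becomes 0
  Position 20 '(': depth becomes 1
  Position 21 '(': depth becomes 2
  Position 22 '(': depth becomes 3
  Position 23 '(': depth becomes 4
  Position 24 ')': depth becomes 3
  Position 25 ')': depth becomes 2
  Position 26 ')': depth becomes 1
  Position 27 ')': depth becomes 0
Maximum depth reached: 7

7


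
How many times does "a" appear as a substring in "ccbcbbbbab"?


Searching for "a" in "ccbcbbbbab"
Scanning each position:
  Position 0: "c" => no
  Position 1: "c" => no
  Position 2: "b" => no
  Position 3: "c" => no
  Position 4: "b" => no
  Position 5: "b" => no
  Position 6: "b" => no
  Position 7: "b" => no
  Position 8: "a" => MATCH
  Position 9: "b" => no
Total occurrences: 1

1


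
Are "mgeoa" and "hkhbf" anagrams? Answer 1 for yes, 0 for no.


Strings: "mgeoa", "hkhbf"
Sorted first:  aegmo
Sorted second: bfhhk
Differ at position 0: 'a' vs 'b' => not anagrams

0


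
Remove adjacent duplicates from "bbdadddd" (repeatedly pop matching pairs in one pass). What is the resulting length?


Input: bbdadddd
Stack-based adjacent duplicate removal:
  Read 'b': push. Stack: b
  Read 'b': matches stack top 'b' => pop. Stack: (empty)
  Read 'd': push. Stack: d
  Read 'a': push. Stack: da
  Read 'd': push. Stack: dad
  Read 'd': matches stack top 'd' => pop. Stack: da
  Read 'd': push. Stack: dad
  Read 'd': matches stack top 'd' => pop. Stack: da
Final stack: "da" (length 2)

2


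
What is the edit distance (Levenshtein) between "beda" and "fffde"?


Computing edit distance: "beda" -> "fffde"
DP table:
           f    f    f    d    e
      0    1    2    3    4    5
  b   1    1    2    3    4    5
  e   2    2    2    3    4    4
  d   3    3    3    3    3    4
  a   4    4    4    4    4    4
Edit distance = dp[4][5] = 4

4


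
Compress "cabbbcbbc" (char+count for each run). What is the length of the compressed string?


Input: cabbbcbbc
Runs:
  'c' x 1 => "c1"
  'a' x 1 => "a1"
  'b' x 3 => "b3"
  'c' x 1 => "c1"
  'b' x 2 => "b2"
  'c' x 1 => "c1"
Compressed: "c1a1b3c1b2c1"
Compressed length: 12

12


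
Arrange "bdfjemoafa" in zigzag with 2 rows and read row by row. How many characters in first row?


Zigzag "bdfjemoafa" into 2 rows:
Placing characters:
  'b' => row 0
  'd' => row 1
  'f' => row 0
  'j' => row 1
  'e' => row 0
  'm' => row 1
  'o' => row 0
  'a' => row 1
  'f' => row 0
  'a' => row 1
Rows:
  Row 0: "bfeof"
  Row 1: "djmaa"
First row length: 5

5


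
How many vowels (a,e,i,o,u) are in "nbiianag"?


Input: nbiianag
Checking each character:
  'n' at position 0: consonant
  'b' at position 1: consonant
  'i' at position 2: vowel (running total: 1)
  'i' at position 3: vowel (running total: 2)
  'a' at position 4: vowel (running total: 3)
  'n' at position 5: consonant
  'a' at position 6: vowel (running total: 4)
  'g' at position 7: consonant
Total vowels: 4

4


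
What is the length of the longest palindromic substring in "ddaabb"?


Input: "ddaabb"
Checking substrings for palindromes:
  [0:2] "dd" (len 2) => palindrome
  [2:4] "aa" (len 2) => palindrome
  [4:6] "bb" (len 2) => palindrome
Longest palindromic substring: "dd" with length 2

2


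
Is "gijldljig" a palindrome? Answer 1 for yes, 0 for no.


Input: gijldljig
Reversed: gijldljig
  Compare pos 0 ('g') with pos 8 ('g'): match
  Compare pos 1 ('i') with pos 7 ('i'): match
  Compare pos 2 ('j') with pos 6 ('j'): match
  Compare pos 3 ('l') with pos 5 ('l'): match
Result: palindrome

1


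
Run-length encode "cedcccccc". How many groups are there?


Input: cedcccccc
Scanning for consecutive runs:
  Group 1: 'c' x 1 (positions 0-0)
  Group 2: 'e' x 1 (positions 1-1)
  Group 3: 'd' x 1 (positions 2-2)
  Group 4: 'c' x 6 (positions 3-8)
Total groups: 4

4


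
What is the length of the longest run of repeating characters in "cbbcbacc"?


Input: "cbbcbacc"
Scanning for longest run:
  Position 1 ('b'): new char, reset run to 1
  Position 2 ('b'): continues run of 'b', length=2
  Position 3 ('c'): new char, reset run to 1
  Position 4 ('b'): new char, reset run to 1
  Position 5 ('a'): new char, reset run to 1
  Position 6 ('c'): new char, reset run to 1
  Position 7 ('c'): continues run of 'c', length=2
Longest run: 'b' with length 2

2


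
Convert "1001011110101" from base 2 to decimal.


Input: "1001011110101" in base 2
Positional expansion:
  Digit '1' (value 1) x 2^12 = 4096
  Digit '0' (value 0) x 2^11 = 0
  Digit '0' (value 0) x 2^10 = 0
  Digit '1' (value 1) x 2^9 = 512
  Digit '0' (value 0) x 2^8 = 0
  Digit '1' (value 1) x 2^7 = 128
  Digit '1' (value 1) x 2^6 = 64
  Digit '1' (value 1) x 2^5 = 32
  Digit '1' (value 1) x 2^4 = 16
  Digit '0' (value 0) x 2^3 = 0
  Digit '1' (value 1) x 2^2 = 4
  Digit '0' (value 0) x 2^1 = 0
  Digit '1' (value 1) x 2^0 = 1
Sum = 4853

4853


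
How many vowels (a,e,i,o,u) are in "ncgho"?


Input: ncgho
Checking each character:
  'n' at position 0: consonant
  'c' at position 1: consonant
  'g' at position 2: consonant
  'h' at position 3: consonant
  'o' at position 4: vowel (running total: 1)
Total vowels: 1

1


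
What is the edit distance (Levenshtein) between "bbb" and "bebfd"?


Computing edit distance: "bbb" -> "bebfd"
DP table:
           b    e    b    f    d
      0    1    2    3    4    5
  b   1    0    1    2    3    4
  b   2    1    1    1    2    3
  b   3    2    2    1    2    3
Edit distance = dp[3][5] = 3

3


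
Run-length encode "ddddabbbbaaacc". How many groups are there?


Input: ddddabbbbaaacc
Scanning for consecutive runs:
  Group 1: 'd' x 4 (positions 0-3)
  Group 2: 'a' x 1 (positions 4-4)
  Group 3: 'b' x 4 (positions 5-8)
  Group 4: 'a' x 3 (positions 9-11)
  Group 5: 'c' x 2 (positions 12-13)
Total groups: 5

5


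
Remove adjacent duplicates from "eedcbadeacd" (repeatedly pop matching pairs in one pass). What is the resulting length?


Input: eedcbadeacd
Stack-based adjacent duplicate removal:
  Read 'e': push. Stack: e
  Read 'e': matches stack top 'e' => pop. Stack: (empty)
  Read 'd': push. Stack: d
  Read 'c': push. Stack: dc
  Read 'b': push. Stack: dcb
  Read 'a': push. Stack: dcba
  Read 'd': push. Stack: dcbad
  Read 'e': push. Stack: dcbade
  Read 'a': push. Stack: dcbadea
  Read 'c': push. Stack: dcbadeac
  Read 'd': push. Stack: dcbadeacd
Final stack: "dcbadeacd" (length 9)

9


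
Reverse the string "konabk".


Input: konabk
Reading characters right to left:
  Position 5: 'k'
  Position 4: 'b'
  Position 3: 'a'
  Position 2: 'n'
  Position 1: 'o'
  Position 0: 'k'
Reversed: kbanok

kbanok


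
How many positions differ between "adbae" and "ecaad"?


Comparing "adbae" and "ecaad" position by position:
  Position 0: 'a' vs 'e' => DIFFER
  Position 1: 'd' vs 'c' => DIFFER
  Position 2: 'b' vs 'a' => DIFFER
  Position 3: 'a' vs 'a' => same
  Position 4: 'e' vs 'd' => DIFFER
Positions that differ: 4

4


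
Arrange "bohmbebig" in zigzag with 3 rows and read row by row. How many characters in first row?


Zigzag "bohmbebig" into 3 rows:
Placing characters:
  'b' => row 0
  'o' => row 1
  'h' => row 2
  'm' => row 1
  'b' => row 0
  'e' => row 1
  'b' => row 2
  'i' => row 1
  'g' => row 0
Rows:
  Row 0: "bbg"
  Row 1: "omei"
  Row 2: "hb"
First row length: 3

3


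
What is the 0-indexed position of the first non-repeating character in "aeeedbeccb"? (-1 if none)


Input: aeeedbeccb
Character frequencies:
  'a': 1
  'b': 2
  'c': 2
  'd': 1
  'e': 4
Scanning left to right for freq == 1:
  Position 0 ('a'): unique! => answer = 0

0


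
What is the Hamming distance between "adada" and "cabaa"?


Comparing "adada" and "cabaa" position by position:
  Position 0: 'a' vs 'c' => differ
  Position 1: 'd' vs 'a' => differ
  Position 2: 'a' vs 'b' => differ
  Position 3: 'd' vs 'a' => differ
  Position 4: 'a' vs 'a' => same
Total differences (Hamming distance): 4

4


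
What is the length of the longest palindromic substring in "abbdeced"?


Input: "abbdeced"
Checking substrings for palindromes:
  [3:8] "deced" (len 5) => palindrome
  [4:7] "ece" (len 3) => palindrome
  [1:3] "bb" (len 2) => palindrome
Longest palindromic substring: "deced" with length 5

5


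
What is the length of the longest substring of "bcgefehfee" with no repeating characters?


Input: "bcgefehfee"
Sliding window (track last position of each char):
  Position 0 ('b'): window [0,0] length 1 -- new best
  Position 1 ('c'): window [0,1] length 2 -- new best
  Position 2 ('g'): window [0,2] length 3 -- new best
  Position 3 ('e'): window [0,3] length 4 -- new best
  Position 4 ('f'): window [0,4] length 5 -- new best
  Position 5 ('e'): repeat (last at 3), move window start to 4
  Position 5 ('e'): window [4,5] length 2
  Position 6 ('h'): window [4,6] length 3
  Position 7 ('f'): repeat (last at 4), move window start to 5
  Position 7 ('f'): window [5,7] length 3
  Position 8 ('e'): repeat (last at 5), move window start to 6
  Position 8 ('e'): window [6,8] length 3
  Position 9 ('e'): repeat (last at 8), move window start to 9
  Position 9 ('e'): window [9,9] length 1
Longest substring with no repeats: "bcgef" with length 5

5


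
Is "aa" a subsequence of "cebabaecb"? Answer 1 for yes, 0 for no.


Check if "aa" is a subsequence of "cebabaecb"
Greedy scan:
  Position 0 ('c'): no match needed
  Position 1 ('e'): no match needed
  Position 2 ('b'): no match needed
  Position 3 ('a'): matches sub[0] = 'a'
  Position 4 ('b'): no match needed
  Position 5 ('a'): matches sub[1] = 'a'
  Position 6 ('e'): no match needed
  Position 7 ('c'): no match needed
  Position 8 ('b'): no match needed
All 2 characters matched => is a subsequence

1


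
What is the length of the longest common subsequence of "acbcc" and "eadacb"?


LCS of "acbcc" and "eadacb"
DP table:
           e    a    d    a    c    b
      0    0    0    0    0    0    0
  a   0    0    1    1    1    1    1
  c   0    0    1    1    1    2    2
  b   0    0    1    1    1    2    3
  c   0    0    1    1    1    2    3
  c   0    0    1    1    1    2    3
LCS length = dp[5][6] = 3

3


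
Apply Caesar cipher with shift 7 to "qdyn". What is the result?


Caesar cipher: shift "qdyn" by 7
  'q' (pos 16) + 7 = pos 23 = 'x'
  'd' (pos 3) + 7 = pos 10 = 'k'
  'y' (pos 24) + 7 = pos 5 = 'f'
  'n' (pos 13) + 7 = pos 20 = 'u'
Result: xkfu

xkfu


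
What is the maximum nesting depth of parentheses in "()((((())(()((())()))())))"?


Input: "()((((())(()((())()))())))"
Tracking depth:
  Position 0 '(': depth becomes 1
  Position 1 ')': depth becomes 0
  Position 2 '(': depth becomes 1
  Position 3 '(': depth becomes 2
  Position 4 '(': depth becomes 3
  Position 5 '(': depth becomes 4
  Position 6 '(': depth becomes 5
  Position 7 ')': depth becomes 4
  Position 8 ')': depth becomes 3
  Position 9 '(': depth becomes 4
  Position 10 '(': depth becomes 5
  Position 11 ')': depth becomes 4
  Position 12 '(': depth becomes 5
  Position 13 '(': depth becomes 6
  Position 14 '(': depth becomes 7
  Position 15 ')': depth becomes 6
  Position 16 ')': depth becomes 5
  Position 17 '(': depth becomes 6
  Position 18 ')': depth becomes 5
  Position 19 ')': depth becomes 4
  Position 20 ')': depth becomes 3
  Position 21 '(': depth becomes 4
  Position 22 ')': depth becomes 3
  Position 23 ')': depth becomes 2
  Position 24 ')': depth becomes 1
  Position 25 ')': depth becomes 0
Maximum depth reached: 7

7


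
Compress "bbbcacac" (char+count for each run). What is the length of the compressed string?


Input: bbbcacac
Runs:
  'b' x 3 => "b3"
  'c' x 1 => "c1"
  'a' x 1 => "a1"
  'c' x 1 => "c1"
  'a' x 1 => "a1"
  'c' x 1 => "c1"
Compressed: "b3c1a1c1a1c1"
Compressed length: 12

12


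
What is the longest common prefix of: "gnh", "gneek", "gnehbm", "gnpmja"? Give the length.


Words: gnh, gneek, gnehbm, gnpmja
  Position 0: all 'g' => match
  Position 1: all 'n' => match
  Position 2: ('h', 'e', 'e', 'p') => mismatch, stop
LCP = "gn" (length 2)

2


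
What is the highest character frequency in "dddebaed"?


Input: dddebaed
Character counts:
  'a': 1
  'b': 1
  'd': 4
  'e': 2
Maximum frequency: 4

4


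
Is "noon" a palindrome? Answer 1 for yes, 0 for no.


Input: noon
Reversed: noon
  Compare pos 0 ('n') with pos 3 ('n'): match
  Compare pos 1 ('o') with pos 2 ('o'): match
Result: palindrome

1


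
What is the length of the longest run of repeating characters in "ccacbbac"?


Input: "ccacbbac"
Scanning for longest run:
  Position 1 ('c'): continues run of 'c', length=2
  Position 2 ('a'): new char, reset run to 1
  Position 3 ('c'): new char, reset run to 1
  Position 4 ('b'): new char, reset run to 1
  Position 5 ('b'): continues run of 'b', length=2
  Position 6 ('a'): new char, reset run to 1
  Position 7 ('c'): new char, reset run to 1
Longest run: 'c' with length 2

2


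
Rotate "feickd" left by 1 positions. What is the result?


Input: "feickd", rotate left by 1
First 1 characters: "f"
Remaining characters: "eickd"
Concatenate remaining + first: "eickd" + "f" = "eickdf"

eickdf


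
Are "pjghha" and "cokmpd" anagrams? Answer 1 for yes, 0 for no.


Strings: "pjghha", "cokmpd"
Sorted first:  aghhjp
Sorted second: cdkmop
Differ at position 0: 'a' vs 'c' => not anagrams

0


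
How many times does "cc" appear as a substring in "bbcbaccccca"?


Searching for "cc" in "bbcbaccccca"
Scanning each position:
  Position 0: "bb" => no
  Position 1: "bc" => no
  Position 2: "cb" => no
  Position 3: "ba" => no
  Position 4: "ac" => no
  Position 5: "cc" => MATCH
  Position 6: "cc" => MATCH
  Position 7: "cc" => MATCH
  Position 8: "cc" => MATCH
  Position 9: "ca" => no
Total occurrences: 4

4


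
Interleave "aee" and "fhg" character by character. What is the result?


Interleaving "aee" and "fhg":
  Position 0: 'a' from first, 'f' from second => "af"
  Position 1: 'e' from first, 'h' from second => "eh"
  Position 2: 'e' from first, 'g' from second => "eg"
Result: afeheg

afeheg


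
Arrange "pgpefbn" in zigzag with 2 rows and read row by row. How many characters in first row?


Zigzag "pgpefbn" into 2 rows:
Placing characters:
  'p' => row 0
  'g' => row 1
  'p' => row 0
  'e' => row 1
  'f' => row 0
  'b' => row 1
  'n' => row 0
Rows:
  Row 0: "ppfn"
  Row 1: "geb"
First row length: 4

4


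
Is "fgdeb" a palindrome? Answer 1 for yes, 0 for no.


Input: fgdeb
Reversed: bedgf
  Compare pos 0 ('f') with pos 4 ('b'): MISMATCH
  Compare pos 1 ('g') with pos 3 ('e'): MISMATCH
Result: not a palindrome

0


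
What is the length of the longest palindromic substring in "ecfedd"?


Input: "ecfedd"
Checking substrings for palindromes:
  [4:6] "dd" (len 2) => palindrome
Longest palindromic substring: "dd" with length 2

2


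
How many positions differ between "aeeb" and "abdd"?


Comparing "aeeb" and "abdd" position by position:
  Position 0: 'a' vs 'a' => same
  Position 1: 'e' vs 'b' => DIFFER
  Position 2: 'e' vs 'd' => DIFFER
  Position 3: 'b' vs 'd' => DIFFER
Positions that differ: 3

3


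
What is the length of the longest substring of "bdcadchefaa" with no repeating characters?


Input: "bdcadchefaa"
Sliding window (track last position of each char):
  Position 0 ('b'): window [0,0] length 1 -- new best
  Position 1 ('d'): window [0,1] length 2 -- new best
  Position 2 ('c'): window [0,2] length 3 -- new best
  Position 3 ('a'): window [0,3] length 4 -- new best
  Position 4 ('d'): repeat (last at 1), move window start to 2
  Position 4 ('d'): window [2,4] length 3
  Position 5 ('c'): repeat (last at 2), move window start to 3
  Position 5 ('c'): window [3,5] length 3
  Position 6 ('h'): window [3,6] length 4
  Position 7 ('e'): window [3,7] length 5 -- new best
  Position 8 ('f'): window [3,8] length 6 -- new best
  Position 9 ('a'): repeat (last at 3), move window start to 4
  Position 9 ('a'): window [4,9] length 6
  Position 10 ('a'): repeat (last at 9), move window start to 10
  Position 10 ('a'): window [10,10] length 1
Longest substring with no repeats: "adchef" with length 6

6


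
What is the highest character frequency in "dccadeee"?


Input: dccadeee
Character counts:
  'a': 1
  'c': 2
  'd': 2
  'e': 3
Maximum frequency: 3

3


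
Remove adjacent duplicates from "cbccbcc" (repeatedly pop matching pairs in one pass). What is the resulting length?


Input: cbccbcc
Stack-based adjacent duplicate removal:
  Read 'c': push. Stack: c
  Read 'b': push. Stack: cb
  Read 'c': push. Stack: cbc
  Read 'c': matches stack top 'c' => pop. Stack: cb
  Read 'b': matches stack top 'b' => pop. Stack: c
  Read 'c': matches stack top 'c' => pop. Stack: (empty)
  Read 'c': push. Stack: c
Final stack: "c" (length 1)

1


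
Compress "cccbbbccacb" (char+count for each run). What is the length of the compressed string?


Input: cccbbbccacb
Runs:
  'c' x 3 => "c3"
  'b' x 3 => "b3"
  'c' x 2 => "c2"
  'a' x 1 => "a1"
  'c' x 1 => "c1"
  'b' x 1 => "b1"
Compressed: "c3b3c2a1c1b1"
Compressed length: 12

12


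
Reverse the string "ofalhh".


Input: ofalhh
Reading characters right to left:
  Position 5: 'h'
  Position 4: 'h'
  Position 3: 'l'
  Position 2: 'a'
  Position 1: 'f'
  Position 0: 'o'
Reversed: hhlafo

hhlafo


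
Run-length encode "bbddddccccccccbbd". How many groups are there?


Input: bbddddccccccccbbd
Scanning for consecutive runs:
  Group 1: 'b' x 2 (positions 0-1)
  Group 2: 'd' x 4 (positions 2-5)
  Group 3: 'c' x 8 (positions 6-13)
  Group 4: 'b' x 2 (positions 14-15)
  Group 5: 'd' x 1 (positions 16-16)
Total groups: 5

5


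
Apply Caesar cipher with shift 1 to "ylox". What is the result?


Caesar cipher: shift "ylox" by 1
  'y' (pos 24) + 1 = pos 25 = 'z'
  'l' (pos 11) + 1 = pos 12 = 'm'
  'o' (pos 14) + 1 = pos 15 = 'p'
  'x' (pos 23) + 1 = pos 24 = 'y'
Result: zmpy

zmpy


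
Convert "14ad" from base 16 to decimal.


Input: "14ad" in base 16
Positional expansion:
  Digit '1' (value 1) x 16^3 = 4096
  Digit '4' (value 4) x 16^2 = 1024
  Digit 'a' (value 10) x 16^1 = 160
  Digit 'd' (value 13) x 16^0 = 13
Sum = 5293

5293


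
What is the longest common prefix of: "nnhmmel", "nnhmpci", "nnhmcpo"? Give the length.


Words: nnhmmel, nnhmpci, nnhmcpo
  Position 0: all 'n' => match
  Position 1: all 'n' => match
  Position 2: all 'h' => match
  Position 3: all 'm' => match
  Position 4: ('m', 'p', 'c') => mismatch, stop
LCP = "nnhm" (length 4)

4


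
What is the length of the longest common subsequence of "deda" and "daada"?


LCS of "deda" and "daada"
DP table:
           d    a    a    d    a
      0    0    0    0    0    0
  d   0    1    1    1    1    1
  e   0    1    1    1    1    1
  d   0    1    1    1    2    2
  a   0    1    2    2    2    3
LCS length = dp[4][5] = 3

3


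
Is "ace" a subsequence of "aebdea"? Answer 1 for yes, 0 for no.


Check if "ace" is a subsequence of "aebdea"
Greedy scan:
  Position 0 ('a'): matches sub[0] = 'a'
  Position 1 ('e'): no match needed
  Position 2 ('b'): no match needed
  Position 3 ('d'): no match needed
  Position 4 ('e'): no match needed
  Position 5 ('a'): no match needed
Only matched 1/3 characters => not a subsequence

0


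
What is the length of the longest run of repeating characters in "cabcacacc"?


Input: "cabcacacc"
Scanning for longest run:
  Position 1 ('a'): new char, reset run to 1
  Position 2 ('b'): new char, reset run to 1
  Position 3 ('c'): new char, reset run to 1
  Position 4 ('a'): new char, reset run to 1
  Position 5 ('c'): new char, reset run to 1
  Position 6 ('a'): new char, reset run to 1
  Position 7 ('c'): new char, reset run to 1
  Position 8 ('c'): continues run of 'c', length=2
Longest run: 'c' with length 2

2


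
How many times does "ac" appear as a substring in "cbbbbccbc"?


Searching for "ac" in "cbbbbccbc"
Scanning each position:
  Position 0: "cb" => no
  Position 1: "bb" => no
  Position 2: "bb" => no
  Position 3: "bb" => no
  Position 4: "bc" => no
  Position 5: "cc" => no
  Position 6: "cb" => no
  Position 7: "bc" => no
Total occurrences: 0

0


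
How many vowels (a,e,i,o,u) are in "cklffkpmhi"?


Input: cklffkpmhi
Checking each character:
  'c' at position 0: consonant
  'k' at position 1: consonant
  'l' at position 2: consonant
  'f' at position 3: consonant
  'f' at position 4: consonant
  'k' at position 5: consonant
  'p' at position 6: consonant
  'm' at position 7: consonant
  'h' at position 8: consonant
  'i' at position 9: vowel (running total: 1)
Total vowels: 1

1


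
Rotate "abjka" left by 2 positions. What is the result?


Input: "abjka", rotate left by 2
First 2 characters: "ab"
Remaining characters: "jka"
Concatenate remaining + first: "jka" + "ab" = "jkaab"

jkaab


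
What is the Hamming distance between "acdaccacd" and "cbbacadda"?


Comparing "acdaccacd" and "cbbacadda" position by position:
  Position 0: 'a' vs 'c' => differ
  Position 1: 'c' vs 'b' => differ
  Position 2: 'd' vs 'b' => differ
  Position 3: 'a' vs 'a' => same
  Position 4: 'c' vs 'c' => same
  Position 5: 'c' vs 'a' => differ
  Position 6: 'a' vs 'd' => differ
  Position 7: 'c' vs 'd' => differ
  Position 8: 'd' vs 'a' => differ
Total differences (Hamming distance): 7

7


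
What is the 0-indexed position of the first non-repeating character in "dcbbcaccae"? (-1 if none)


Input: dcbbcaccae
Character frequencies:
  'a': 2
  'b': 2
  'c': 4
  'd': 1
  'e': 1
Scanning left to right for freq == 1:
  Position 0 ('d'): unique! => answer = 0

0


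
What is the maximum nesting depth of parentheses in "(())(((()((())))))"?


Input: "(())(((()((())))))"
Tracking depth:
  Position 0 '(': depth becomes 1
  Position 1 '(': depth becomes 2
  Position 2 ')': depth becomes 1
  Position 3 ')': depth becomes 0
  Position 4 '(': depth becomes 1
  Position 5 '(': depth becomes 2
  Position 6 '(': depth becomes 3
  Position 7 '(': depth becomes 4
  Position 8 ')': depth becomes 3
  Position 9 '(': depth becomes 4
  Position 10 '(': depth becomes 5
  Position 11 '(': depth becomes 6
  Position 12 ')': depth becomes 5
  Position 13 ')': depth becomes 4
  Position 14 ')': depth becomes 3
  Position 15 ')': depth becomes 2
  Position 16 ')': depth becomes 1
  Position 17 ')': depth becomes 0
Maximum depth reached: 6

6


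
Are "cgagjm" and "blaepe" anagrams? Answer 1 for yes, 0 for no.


Strings: "cgagjm", "blaepe"
Sorted first:  acggjm
Sorted second: abeelp
Differ at position 1: 'c' vs 'b' => not anagrams

0


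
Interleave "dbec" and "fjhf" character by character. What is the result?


Interleaving "dbec" and "fjhf":
  Position 0: 'd' from first, 'f' from second => "df"
  Position 1: 'b' from first, 'j' from second => "bj"
  Position 2: 'e' from first, 'h' from second => "eh"
  Position 3: 'c' from first, 'f' from second => "cf"
Result: dfbjehcf

dfbjehcf


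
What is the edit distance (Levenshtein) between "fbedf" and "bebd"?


Computing edit distance: "fbedf" -> "bebd"
DP table:
           b    e    b    d
      0    1    2    3    4
  f   1    1    2    3    4
  b   2    1    2    2    3
  e   3    2    1    2    3
  d   4    3    2    2    2
  f   5    4    3    3    3
Edit distance = dp[5][4] = 3

3


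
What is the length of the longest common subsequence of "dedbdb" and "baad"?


LCS of "dedbdb" and "baad"
DP table:
           b    a    a    d
      0    0    0    0    0
  d   0    0    0    0    1
  e   0    0    0    0    1
  d   0    0    0    0    1
  b   0    1    1    1    1
  d   0    1    1    1    2
  b   0    1    1    1    2
LCS length = dp[6][4] = 2

2


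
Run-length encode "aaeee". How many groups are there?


Input: aaeee
Scanning for consecutive runs:
  Group 1: 'a' x 2 (positions 0-1)
  Group 2: 'e' x 3 (positions 2-4)
Total groups: 2

2


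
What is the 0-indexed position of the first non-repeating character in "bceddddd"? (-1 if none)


Input: bceddddd
Character frequencies:
  'b': 1
  'c': 1
  'd': 5
  'e': 1
Scanning left to right for freq == 1:
  Position 0 ('b'): unique! => answer = 0

0
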